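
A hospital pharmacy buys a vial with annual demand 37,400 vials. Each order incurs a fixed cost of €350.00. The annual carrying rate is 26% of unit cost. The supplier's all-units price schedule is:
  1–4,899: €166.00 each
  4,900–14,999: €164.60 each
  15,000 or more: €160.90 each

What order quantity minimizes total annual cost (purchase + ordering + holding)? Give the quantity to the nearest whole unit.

Holding cost per unit per year at price C is H = 0.26·C.
Evaluate total cost at each tier's feasible EOQ or, if the EOQ is below the tier, at the tier's minimum quantity.
EOQ at €166.00 = 778.8 (feasible in tier 1): TC = 37,400×€166.00 + (37,400/778.8)×350 + (778.8/2)×0.26×€166.00 = €6,242,014.41.
EOQ at €164.60 = 782.1 < 4900, so use break Q=4900: TC = 37,400×€164.60 + (37,400/4900.0)×350 + (4900.0/2)×0.26×€164.60 = €6,263,561.63.
EOQ at €160.90 = 791.1 < 15000, so use break Q=15000: TC = 37,400×€160.90 + (37,400/15000.0)×350 + (15000.0/2)×0.26×€160.90 = €6,332,287.67.
Lowest total cost is €6,242,014.41 at Q = 778.8.

Q* ≈ 779 vials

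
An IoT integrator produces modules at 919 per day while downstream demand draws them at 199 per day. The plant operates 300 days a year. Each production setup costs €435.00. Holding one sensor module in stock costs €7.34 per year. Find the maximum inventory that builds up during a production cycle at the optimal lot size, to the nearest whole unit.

I_max ≈ 2,355 modules

Annual demand D = 199 × 300 = 59,700.
Production build-up factor (1 − d/p) = 1 − 199/919 = 0.7835.
Q* = √(2DS / (H(1 − d/p))) = √(2 × 59,700 × 435 / (7.34 × 0.7835)).
= √(51,939,000 / 5.7506) ≈ 3005.317.
Maximum inventory = Q*(1 − d/p) = 3005.317 × 0.7835 ≈ 2354.546.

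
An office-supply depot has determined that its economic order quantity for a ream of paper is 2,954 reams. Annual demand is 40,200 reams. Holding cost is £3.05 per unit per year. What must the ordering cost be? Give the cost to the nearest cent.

S ≈ £331.03

Squaring Q* = √(2DS/H) gives Q*² = 2DS/H.
From Q* = √(2DS/H): S = Q*²H / (2D) = 2,954² × 3.05 / (2 × 40,200) = 331.0280.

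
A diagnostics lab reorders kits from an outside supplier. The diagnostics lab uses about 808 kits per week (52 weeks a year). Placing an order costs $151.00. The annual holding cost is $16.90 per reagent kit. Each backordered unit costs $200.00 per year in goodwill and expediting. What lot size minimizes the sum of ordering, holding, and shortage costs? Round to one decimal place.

Annual demand D = 808 × 52 = 42,016.
With planned backorders, Q* = √(2DS/H) · √((H+B)/B).
√(2DS/H) = √(2 × 42,016 × 151 / 16.9) = 866.498.
√((H+B)/B) = √((16.9+200)/200) = 1.0414.
Q* ≈ 902.365.

Q* ≈ 902.4 kits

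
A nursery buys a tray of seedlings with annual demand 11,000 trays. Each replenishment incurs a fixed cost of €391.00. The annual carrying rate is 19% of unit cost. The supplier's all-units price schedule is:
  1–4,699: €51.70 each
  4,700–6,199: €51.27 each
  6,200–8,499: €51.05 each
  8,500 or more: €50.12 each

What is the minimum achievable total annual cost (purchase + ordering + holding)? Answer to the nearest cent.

Holding cost per unit per year at price C is H = 0.19·C.
Candidates are each tier's EOQ (if it falls in that tier) and each price-break quantity.
EOQ at €51.70 = 935.8 (feasible in tier 1): TC = 11,000×€51.70 + (11,000/935.8)×391 + (935.8/2)×0.19×€51.70 = €577,892.25.
EOQ at €51.27 = 939.7 < 4700, so use break Q=4700: TC = 11,000×€51.27 + (11,000/4700.0)×391 + (4700.0/2)×0.19×€51.27 = €587,777.16.
EOQ at €51.05 = 941.7 < 6200, so use break Q=6200: TC = 11,000×€51.05 + (11,000/6200.0)×391 + (6200.0/2)×0.19×€51.05 = €592,312.16.
EOQ at €50.12 = 950.4 < 8500, so use break Q=8500: TC = 11,000×€50.12 + (11,000/8500.0)×391 + (8500.0/2)×0.19×€50.12 = €592,297.90.
Lowest total cost among the candidates is at Q = 935.8.

TC* ≈ €577,892.25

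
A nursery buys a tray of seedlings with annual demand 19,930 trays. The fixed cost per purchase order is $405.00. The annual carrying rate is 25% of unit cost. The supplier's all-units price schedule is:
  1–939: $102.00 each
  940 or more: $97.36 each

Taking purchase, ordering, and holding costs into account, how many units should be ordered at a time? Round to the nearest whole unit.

Holding cost per unit per year at price C is H = 0.25·C.
For each price level, check whether its EOQ is feasible; otherwise the best quantity at that price is the breakpoint.
EOQ at $102.00 = 795.7 (feasible in tier 1): TC = 19,930×$102.00 + (19,930/795.7)×405 + (795.7/2)×0.25×$102.00 = $2,053,149.26.
EOQ at $97.36 = 814.4 < 940, so use break Q=940: TC = 19,930×$97.36 + (19,930/940.0)×405 + (940.0/2)×0.25×$97.36 = $1,960,411.46.
Lowest total cost is $1,960,411.46 at Q = 940.0.

Q* ≈ 940 trays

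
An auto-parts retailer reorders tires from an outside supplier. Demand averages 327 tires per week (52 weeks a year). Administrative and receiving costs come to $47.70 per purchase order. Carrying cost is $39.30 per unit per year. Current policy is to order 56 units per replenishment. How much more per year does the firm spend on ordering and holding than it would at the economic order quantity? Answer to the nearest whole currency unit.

Extra cost ≈ $7,600 per year

Annual demand D = 327 × 52 = 17,004.
EOQ = √(2DS/H) = √(2 × 17,004 × 47.7 / 39.3) ≈ 203.17.
Cost at Q* = (D/Q*)S + (Q*/2)H = √(2DSH) ≈ $7,984.47.
Cost at Q = 56: (17,004/56)×47.7 + (56/2)×39.3 = $14,483.76 + $1,100.40 = $15,584.16.
Excess = $15,584.16 − $7,984.47 = $7,599.70.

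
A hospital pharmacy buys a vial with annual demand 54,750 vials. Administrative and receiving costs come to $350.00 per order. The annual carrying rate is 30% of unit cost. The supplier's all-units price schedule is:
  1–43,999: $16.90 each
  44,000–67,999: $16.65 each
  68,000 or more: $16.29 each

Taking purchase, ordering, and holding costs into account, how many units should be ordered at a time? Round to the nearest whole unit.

Holding cost per unit per year at price C is H = 0.30·C.
Candidates are each tier's EOQ (if it falls in that tier) and each price-break quantity.
EOQ at $16.90 = 2749.4 (feasible in tier 1): TC = 54,750×$16.90 + (54,750/2749.4)×350 + (2749.4/2)×0.30×$16.90 = $939,214.43.
EOQ at $16.65 = 2770.0 < 44000, so use break Q=44000: TC = 54,750×$16.65 + (54,750/44000.0)×350 + (44000.0/2)×0.30×$16.65 = $1,021,913.01.
EOQ at $16.29 = 2800.4 < 68000, so use break Q=68000: TC = 54,750×$16.29 + (54,750/68000.0)×350 + (68000.0/2)×0.30×$16.29 = $1,058,317.30.
Lowest total cost is $939,214.43 at Q = 2749.4.

Q* ≈ 2,749 vials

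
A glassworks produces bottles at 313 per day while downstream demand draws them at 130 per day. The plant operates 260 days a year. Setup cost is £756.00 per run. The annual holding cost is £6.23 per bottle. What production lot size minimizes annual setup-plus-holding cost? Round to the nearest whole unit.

Annual demand D = 130 × 260 = 33,800.
Production build-up factor (1 − d/p) = 1 − 130/313 = 0.5847.
Q* = √(2DS / (H(1 − d/p))) = √(2 × 33,800 × 756 / (6.23 × 0.5847)).
= √(51,105,600 / 3.6425) ≈ 3745.733.

Q* ≈ 3,746 bottles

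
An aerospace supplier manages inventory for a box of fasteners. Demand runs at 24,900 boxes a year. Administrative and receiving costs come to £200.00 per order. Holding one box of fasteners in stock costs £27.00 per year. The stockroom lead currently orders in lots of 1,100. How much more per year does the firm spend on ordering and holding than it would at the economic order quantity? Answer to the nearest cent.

Extra cost ≈ £2,978.49 per year

EOQ = √(2DS/H) = √(2 × 24,900 × 200 / 27) ≈ 607.36.
Cost at Q* = (D/Q*)S + (Q*/2)H = √(2DSH) ≈ £16,398.78.
Cost at Q = 1,100: (24,900/1,100)×200 + (1,100/2)×27 = £4,527.27 + £14,850.00 = £19,377.27.
Excess = £19,377.27 − £16,398.78 = £2,978.49.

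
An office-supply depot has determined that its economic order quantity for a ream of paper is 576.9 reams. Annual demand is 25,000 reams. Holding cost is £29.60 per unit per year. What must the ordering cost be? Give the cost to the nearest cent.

The basic EOQ model gives Q* = √(2DS/H); rearrange for the unknown.
From Q* = √(2DS/H): S = Q*²H / (2D) = 576.9² × 29.6 / (2 × 25,000) = 197.0257.

S ≈ £197.03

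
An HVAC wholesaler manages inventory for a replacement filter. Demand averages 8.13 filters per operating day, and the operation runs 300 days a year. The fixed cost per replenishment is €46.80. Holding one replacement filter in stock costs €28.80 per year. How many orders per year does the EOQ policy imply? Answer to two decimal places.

N ≈ 27.39 orders per year

Annual demand D = 8.13 × 300 = 2,439.
Q* = √(2DS/H) = √(2 × 2,439 × 46.8 / 28.8) ≈ 89.03.
Orders per year = D / Q* = 2,439 / 89.03 ≈ 27.395.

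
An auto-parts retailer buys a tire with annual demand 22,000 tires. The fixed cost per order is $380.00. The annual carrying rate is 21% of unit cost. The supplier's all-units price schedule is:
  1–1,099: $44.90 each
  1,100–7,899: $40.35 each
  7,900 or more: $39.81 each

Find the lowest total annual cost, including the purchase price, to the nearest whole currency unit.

Holding cost per unit per year at price C is H = 0.21·C.
Evaluate total cost at each tier's feasible EOQ or, if the EOQ is below the tier, at the tier's minimum quantity.
Tier 1 ($44.90): EOQ = 1331.6 exceeds tier's upper bound 1099, so this tier is dominated.
EOQ at $40.35 = 1404.7 (feasible in tier 2): TC = 22,000×$40.35 + (22,000/1404.7)×380 + (1404.7/2)×0.21×$40.35 = $899,602.81.
EOQ at $39.81 = 1414.2 < 7900, so use break Q=7900: TC = 22,000×$39.81 + (22,000/7900.0)×380 + (7900.0/2)×0.21×$39.81 = $909,900.62.
Lowest total cost among the candidates is at Q = 1404.7.

TC* ≈ $899,603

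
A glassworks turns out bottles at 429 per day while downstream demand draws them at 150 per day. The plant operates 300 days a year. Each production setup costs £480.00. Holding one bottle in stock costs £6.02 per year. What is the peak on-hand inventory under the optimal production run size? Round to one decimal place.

I_max ≈ 2,160.3 bottles

Annual demand D = 150 × 300 = 45,000.
Production build-up factor (1 − d/p) = 1 − 150/429 = 0.6503.
Q* = √(2DS / (H(1 − d/p))) = √(2 × 45,000 × 480 / (6.02 × 0.6503)).
= √(43,200,000 / 3.9151) ≈ 3321.775.
Maximum inventory = Q*(1 − d/p) = 3321.775 × 0.6503 ≈ 2160.315.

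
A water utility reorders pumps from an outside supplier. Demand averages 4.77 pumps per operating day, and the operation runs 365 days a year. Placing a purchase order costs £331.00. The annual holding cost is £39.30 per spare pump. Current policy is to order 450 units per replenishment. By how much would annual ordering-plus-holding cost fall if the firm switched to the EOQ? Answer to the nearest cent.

Annual demand D = 4.77 × 365 = 1,741.05.
EOQ = √(2DS/H) = √(2 × 1,741.05 × 331 / 39.3) ≈ 171.25.
Cost at Q* = (D/Q*)S + (Q*/2)H = √(2DSH) ≈ £6,730.25.
Cost at Q = 450: (1,741.05/450)×331 + (450/2)×39.3 = £1,280.64 + £8,842.50 = £10,123.14.
Excess = £10,123.14 − £6,730.25 = £3,392.89.

Extra cost ≈ £3,392.89 per year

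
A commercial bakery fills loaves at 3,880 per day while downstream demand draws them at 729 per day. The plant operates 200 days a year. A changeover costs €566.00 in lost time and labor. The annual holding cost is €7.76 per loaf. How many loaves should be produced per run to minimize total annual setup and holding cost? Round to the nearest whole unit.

Q* ≈ 5,118 loaves

Annual demand D = 729 × 200 = 145,800.
Production build-up factor (1 − d/p) = 1 − 729/3,880 = 0.8121.
Q* = √(2DS / (H(1 − d/p))) = √(2 × 145,800 × 566 / (7.76 × 0.8121)).
= √(165,045,600 / 6.302) ≈ 5117.558.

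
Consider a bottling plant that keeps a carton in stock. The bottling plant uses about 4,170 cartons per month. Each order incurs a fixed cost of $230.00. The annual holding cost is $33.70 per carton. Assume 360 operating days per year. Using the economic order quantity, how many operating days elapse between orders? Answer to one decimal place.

Annual demand D = 4,170 × 12 = 50,040.
EOQ = √(2DS/H) = √(2 × 50,040 × 230 / 33.7) ≈ 826.46.
Cycle time = Q*/D × 360 = 826.46 / 50,040 × 360 ≈ 5.946 days.

T ≈ 5.9 days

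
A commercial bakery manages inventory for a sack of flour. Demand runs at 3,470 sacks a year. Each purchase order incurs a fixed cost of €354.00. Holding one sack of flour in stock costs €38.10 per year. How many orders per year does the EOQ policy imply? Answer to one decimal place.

Q* = √(2DS/H) = √(2 × 3,470 × 354 / 38.1) ≈ 253.93.
Orders per year = D / Q* = 3,470 / 253.93 ≈ 13.665.

N ≈ 13.7 orders per year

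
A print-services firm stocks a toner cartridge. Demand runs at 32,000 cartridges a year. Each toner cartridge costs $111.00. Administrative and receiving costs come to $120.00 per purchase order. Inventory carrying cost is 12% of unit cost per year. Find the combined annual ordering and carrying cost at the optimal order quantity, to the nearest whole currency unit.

TC* ≈ $10,114

Holding cost H = 0.12 × $111.00 = $13.3200 per unit per year.
The optimal lot size = √(2DS/H) = √(2 × 32,000 × 120 / 13.32) ≈ 759.33.
At the optimum the two cost components are equal, so total cost = 2·(Q*/2)H = Q*·H.
Minimum total = √(2DSH) = √(2 × 32,000 × 120 × 13.32) ≈ 10114.228.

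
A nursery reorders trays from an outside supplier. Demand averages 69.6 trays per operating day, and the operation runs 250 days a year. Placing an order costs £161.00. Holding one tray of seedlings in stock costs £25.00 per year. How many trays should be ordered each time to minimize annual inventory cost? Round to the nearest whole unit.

Q* ≈ 473 trays

Annual demand D = 69.6 × 250 = 17,400.
EOQ = √(2DS / H) = √(2 × 17,400 × 161 / 25).
= √(5,602,800 / 25) = √224,112 ≈ 473.405.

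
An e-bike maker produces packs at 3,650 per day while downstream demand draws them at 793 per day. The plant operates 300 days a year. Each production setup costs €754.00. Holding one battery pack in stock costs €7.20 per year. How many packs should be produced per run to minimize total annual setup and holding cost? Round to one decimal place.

Q* ≈ 7,978.5 packs

Annual demand D = 793 × 300 = 237,900.
Production build-up factor (1 − d/p) = 1 − 793/3,650 = 0.7827.
Q* = √(2DS / (H(1 − d/p))) = √(2 × 237,900 × 754 / (7.2 × 0.7827)).
= √(358,753,200 / 5.6357) ≈ 7978.531.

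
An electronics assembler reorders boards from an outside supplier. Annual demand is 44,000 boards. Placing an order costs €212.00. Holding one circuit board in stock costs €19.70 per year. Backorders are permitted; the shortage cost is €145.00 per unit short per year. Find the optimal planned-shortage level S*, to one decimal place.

With planned backorders, Q* = √(2DS/H) · √((H+B)/B).
√(2DS/H) = √(2 × 44,000 × 212 / 19.7) = 973.142.
√((H+B)/B) = √((19.7+145)/145) = 1.0658.
Q* ≈ 1037.144.
S* = Q* · H/(H+B) = 1037.144 × 19.7/164.7 ≈ 124.054.

S* ≈ 124.1 boards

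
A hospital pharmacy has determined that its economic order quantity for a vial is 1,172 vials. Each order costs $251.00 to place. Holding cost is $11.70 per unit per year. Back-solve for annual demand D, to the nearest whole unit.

D ≈ 32,014 vials per year

Invert the EOQ relation Q*² = 2DS/H.
From Q* = √(2DS/H): D = Q*²H / (2S) = 1,172² × 11.7 / (2 × 251) = 32013.810.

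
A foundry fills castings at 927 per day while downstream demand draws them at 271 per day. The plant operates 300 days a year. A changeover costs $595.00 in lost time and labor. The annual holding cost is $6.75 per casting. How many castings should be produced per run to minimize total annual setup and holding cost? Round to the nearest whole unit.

Annual demand D = 271 × 300 = 81,300.
Production build-up factor (1 − d/p) = 1 − 271/927 = 0.7077.
Q* = √(2DS / (H(1 − d/p))) = √(2 × 81,300 × 595 / (6.75 × 0.7077)).
= √(96,747,000 / 4.7767) ≈ 4500.438.

Q* ≈ 4,500 castings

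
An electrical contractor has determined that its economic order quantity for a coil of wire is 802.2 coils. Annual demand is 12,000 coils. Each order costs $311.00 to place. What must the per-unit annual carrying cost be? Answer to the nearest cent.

The basic EOQ model gives Q* = √(2DS/H); rearrange for the unknown.
From Q* = √(2DS/H): H = 2DS / Q*² = 2 × 12,000 × 311 / 802.2² = 11.5986.

H ≈ $11.60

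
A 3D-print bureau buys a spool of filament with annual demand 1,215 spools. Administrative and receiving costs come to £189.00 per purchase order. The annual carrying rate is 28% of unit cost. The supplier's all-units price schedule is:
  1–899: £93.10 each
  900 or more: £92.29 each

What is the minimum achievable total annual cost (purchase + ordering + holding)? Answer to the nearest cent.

Holding cost per unit per year at price C is H = 0.28·C.
Candidates are each tier's EOQ (if it falls in that tier) and each price-break quantity.
EOQ at £93.10 = 132.7 (feasible in tier 1): TC = 1,215×£93.10 + (1,215/132.7)×189 + (132.7/2)×0.28×£93.10 = £116,576.59.
EOQ at £92.29 = 133.3 < 900, so use break Q=900: TC = 1,215×£92.29 + (1,215/900.0)×189 + (900.0/2)×0.28×£92.29 = £124,016.04.
Lowest total cost among the candidates is at Q = 132.7.

TC* ≈ £116,576.59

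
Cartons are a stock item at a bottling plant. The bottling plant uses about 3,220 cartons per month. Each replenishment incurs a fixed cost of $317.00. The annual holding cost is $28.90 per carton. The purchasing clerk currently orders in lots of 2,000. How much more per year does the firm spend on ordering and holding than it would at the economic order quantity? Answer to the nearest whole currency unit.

Annual demand D = 3,220 × 12 = 38,640.
EOQ = √(2DS/H) = √(2 × 38,640 × 317 / 28.9) ≈ 920.69.
Cost at Q* = (D/Q*)S + (Q*/2)H = √(2DSH) ≈ $26,607.99.
Cost at Q = 2,000: (38,640/2,000)×317 + (2,000/2)×28.9 = $6,124.44 + $28,900.00 = $35,024.44.
Excess = $35,024.44 − $26,607.99 = $8,416.45.

Extra cost ≈ $8,416 per year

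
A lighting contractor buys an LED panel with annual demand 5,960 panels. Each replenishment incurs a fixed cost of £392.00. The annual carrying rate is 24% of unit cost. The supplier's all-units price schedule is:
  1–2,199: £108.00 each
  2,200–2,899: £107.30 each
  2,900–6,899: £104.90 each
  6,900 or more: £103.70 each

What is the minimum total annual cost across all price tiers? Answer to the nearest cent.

TC* ≈ £654,685.22

Holding cost per unit per year at price C is H = 0.24·C.
For each price level, check whether its EOQ is feasible; otherwise the best quantity at that price is the breakpoint.
EOQ at £108.00 = 424.6 (feasible in tier 1): TC = 5,960×£108.00 + (5,960/424.6)×392 + (424.6/2)×0.24×£108.00 = £654,685.22.
EOQ at £107.30 = 426.0 < 2200, so use break Q=2200: TC = 5,960×£107.30 + (5,960/2200.0)×392 + (2200.0/2)×0.24×£107.30 = £668,897.16.
EOQ at £104.90 = 430.8 < 2900, so use break Q=2900: TC = 5,960×£104.90 + (5,960/2900.0)×392 + (2900.0/2)×0.24×£104.90 = £662,514.83.
EOQ at £103.70 = 433.3 < 6900, so use break Q=6900: TC = 5,960×£103.70 + (5,960/6900.0)×392 + (6900.0/2)×0.24×£103.70 = £704,254.20.
Lowest total cost among the candidates is at Q = 424.6.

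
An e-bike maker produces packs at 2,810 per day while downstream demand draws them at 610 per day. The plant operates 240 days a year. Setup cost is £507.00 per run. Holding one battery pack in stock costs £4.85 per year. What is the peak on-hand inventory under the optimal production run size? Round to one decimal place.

Annual demand D = 610 × 240 = 146,400.
Production build-up factor (1 − d/p) = 1 − 610/2,810 = 0.7829.
Q* = √(2DS / (H(1 − d/p))) = √(2 × 146,400 × 507 / (4.85 × 0.7829)).
= √(148,449,600 / 3.7972) ≈ 6252.597.
Maximum inventory = Q*(1 − d/p) = 6252.597 × 0.7829 ≈ 4895.272.

I_max ≈ 4,895.3 packs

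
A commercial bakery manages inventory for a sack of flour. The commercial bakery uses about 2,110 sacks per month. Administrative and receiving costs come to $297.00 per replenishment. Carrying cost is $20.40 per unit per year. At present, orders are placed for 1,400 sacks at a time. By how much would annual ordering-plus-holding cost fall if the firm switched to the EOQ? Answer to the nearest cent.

Extra cost ≈ $2,135.25 per year

Annual demand D = 2,110 × 12 = 25,320.
EOQ = √(2DS/H) = √(2 × 25,320 × 297 / 20.4) ≈ 858.64.
Cost at Q* = (D/Q*)S + (Q*/2)H = √(2DSH) ≈ $17,516.21.
Cost at Q = 1,400: (25,320/1,400)×297 + (1,400/2)×20.4 = $5,371.46 + $14,280.00 = $19,651.46.
Excess = $19,651.46 − $17,516.21 = $2,135.25.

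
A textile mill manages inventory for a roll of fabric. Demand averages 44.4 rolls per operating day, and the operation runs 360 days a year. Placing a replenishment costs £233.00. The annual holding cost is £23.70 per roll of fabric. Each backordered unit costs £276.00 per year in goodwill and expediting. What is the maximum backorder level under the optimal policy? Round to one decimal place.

S* ≈ 46.2 rolls

Annual demand D = 44.4 × 360 = 15,984.
With planned backorders, Q* = √(2DS/H) · √((H+B)/B).
√(2DS/H) = √(2 × 15,984 × 233 / 23.7) = 560.611.
√((H+B)/B) = √((23.7+276)/276) = 1.0421.
Q* ≈ 584.185.
S* = Q* · H/(H+B) = 584.185 × 23.7/299.7 ≈ 46.197.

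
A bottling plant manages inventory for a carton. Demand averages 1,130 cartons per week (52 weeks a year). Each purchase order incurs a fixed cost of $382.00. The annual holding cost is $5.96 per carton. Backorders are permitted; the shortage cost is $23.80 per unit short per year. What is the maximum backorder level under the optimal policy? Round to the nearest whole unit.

S* ≈ 615 cartons

Annual demand D = 1,130 × 52 = 58,760.
With planned backorders, Q* = √(2DS/H) · √((H+B)/B).
√(2DS/H) = √(2 × 58,760 × 382 / 5.96) = 2744.508.
√((H+B)/B) = √((5.96+23.8)/23.8) = 1.1182.
Q* ≈ 3068.968.
S* = Q* · H/(H+B) = 3068.968 × 5.96/29.76 ≈ 614.619.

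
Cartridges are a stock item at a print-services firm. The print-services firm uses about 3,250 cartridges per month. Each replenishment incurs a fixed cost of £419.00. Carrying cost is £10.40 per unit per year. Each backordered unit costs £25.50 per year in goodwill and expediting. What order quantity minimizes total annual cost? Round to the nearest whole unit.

Q* ≈ 2,103 cartridges

Annual demand D = 3,250 × 12 = 39,000.
With planned backorders, Q* = √(2DS/H) · √((H+B)/B).
√(2DS/H) = √(2 × 39,000 × 419 / 10.4) = 1772.710.
√((H+B)/B) = √((10.4+25.5)/25.5) = 1.1865.
Q* ≈ 2103.366.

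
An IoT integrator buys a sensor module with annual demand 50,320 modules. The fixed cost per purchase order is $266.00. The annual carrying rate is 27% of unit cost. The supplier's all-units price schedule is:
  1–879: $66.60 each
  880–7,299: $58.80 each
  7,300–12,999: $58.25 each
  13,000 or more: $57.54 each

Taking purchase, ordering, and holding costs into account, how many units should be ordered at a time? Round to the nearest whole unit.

Holding cost per unit per year at price C is H = 0.27·C.
Evaluate total cost at each tier's feasible EOQ or, if the EOQ is below the tier, at the tier's minimum quantity.
Tier 1 ($66.60): EOQ = 1220.1 exceeds tier's upper bound 879, so this tier is dominated.
EOQ at $58.80 = 1298.5 (feasible in tier 2): TC = 50,320×$58.80 + (50,320/1298.5)×266 + (1298.5/2)×0.27×$58.80 = $2,979,431.63.
EOQ at $58.25 = 1304.7 < 7300, so use break Q=7300: TC = 50,320×$58.25 + (50,320/7300.0)×266 + (7300.0/2)×0.27×$58.25 = $2,990,378.95.
EOQ at $57.54 = 1312.7 < 13000, so use break Q=13000: TC = 50,320×$57.54 + (50,320/13000.0)×266 + (13000.0/2)×0.27×$57.54 = $2,997,425.12.
Lowest total cost is $2,979,431.63 at Q = 1298.5.

Q* ≈ 1,299 modules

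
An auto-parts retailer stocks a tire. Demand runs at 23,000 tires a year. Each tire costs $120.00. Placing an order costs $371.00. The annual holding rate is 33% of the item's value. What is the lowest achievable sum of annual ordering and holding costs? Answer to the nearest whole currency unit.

Holding cost H = 0.33 × $120.00 = $39.6000 per unit per year.
EOQ = √(2DS/H) = √(2 × 23,000 × 371 / 39.6) ≈ 656.48.
At Q*, ordering cost (D/Q*)S equals holding cost (Q*/2)H, each = √(DSH/2).
Minimum total = √(2DSH) = √(2 × 23,000 × 371 × 39.6) ≈ 25996.415.

TC* ≈ $25,996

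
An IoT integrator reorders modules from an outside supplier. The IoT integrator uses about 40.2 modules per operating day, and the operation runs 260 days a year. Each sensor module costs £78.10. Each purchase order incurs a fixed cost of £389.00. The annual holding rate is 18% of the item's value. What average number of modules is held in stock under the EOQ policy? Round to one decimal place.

Average inventory ≈ 380.3 modules

Annual demand D = 40.2 × 260 = 10,452.
Holding cost H = 0.18 × £78.10 = £14.0580 per unit per year.
EOQ = √(2DS/H) = √(2 × 10,452 × 389 / 14.058) ≈ 760.55.
Average inventory = Q*/2 ≈ 760.55 / 2 = 380.275.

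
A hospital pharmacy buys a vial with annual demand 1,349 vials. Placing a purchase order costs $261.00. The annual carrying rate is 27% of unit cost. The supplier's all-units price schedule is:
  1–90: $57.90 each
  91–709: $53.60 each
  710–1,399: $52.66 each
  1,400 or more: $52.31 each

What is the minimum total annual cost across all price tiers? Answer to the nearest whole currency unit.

TC* ≈ $75,499

Holding cost per unit per year at price C is H = 0.27·C.
Evaluate total cost at each tier's feasible EOQ or, if the EOQ is below the tier, at the tier's minimum quantity.
Tier 1 ($57.90): EOQ = 212.2 exceeds tier's upper bound 90, so this tier is dominated.
EOQ at $53.60 = 220.6 (feasible in tier 2): TC = 1,349×$53.60 + (1,349/220.6)×261 + (220.6/2)×0.27×$53.60 = $75,498.71.
EOQ at $52.66 = 222.5 < 710, so use break Q=710: TC = 1,349×$52.66 + (1,349/710.0)×261 + (710.0/2)×0.27×$52.66 = $76,581.70.
EOQ at $52.31 = 223.3 < 1400, so use break Q=1400: TC = 1,349×$52.31 + (1,349/1400.0)×261 + (1400.0/2)×0.27×$52.31 = $80,704.27.
Lowest total cost among the candidates is at Q = 220.6.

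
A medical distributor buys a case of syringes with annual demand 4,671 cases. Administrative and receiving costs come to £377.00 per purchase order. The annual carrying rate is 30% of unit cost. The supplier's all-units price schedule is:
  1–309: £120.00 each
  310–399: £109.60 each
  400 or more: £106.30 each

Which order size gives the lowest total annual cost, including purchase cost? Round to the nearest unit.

Holding cost per unit per year at price C is H = 0.30·C.
Evaluate total cost at each tier's feasible EOQ or, if the EOQ is below the tier, at the tier's minimum quantity.
Tier 1 (£120.00): EOQ = 312.8 exceeds tier's upper bound 309, so this tier is dominated.
EOQ at £109.60 = 327.3 (feasible in tier 2): TC = 4,671×£109.60 + (4,671/327.3)×377 + (327.3/2)×0.30×£109.60 = £522,702.70.
EOQ at £106.30 = 332.3 < 400, so use break Q=400: TC = 4,671×£106.30 + (4,671/400.0)×377 + (400.0/2)×0.30×£106.30 = £507,307.72.
Lowest total cost is £507,307.72 at Q = 400.0.

Q* ≈ 400 cases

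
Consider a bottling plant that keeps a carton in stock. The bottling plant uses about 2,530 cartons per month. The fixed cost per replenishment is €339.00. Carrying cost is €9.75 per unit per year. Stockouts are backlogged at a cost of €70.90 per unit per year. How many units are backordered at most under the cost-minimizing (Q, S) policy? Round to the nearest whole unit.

S* ≈ 187 cartons

Annual demand D = 2,530 × 12 = 30,360.
With planned backorders, Q* = √(2DS/H) · √((H+B)/B).
√(2DS/H) = √(2 × 30,360 × 339 / 9.75) = 1452.993.
√((H+B)/B) = √((9.75+70.9)/70.9) = 1.0665.
Q* ≈ 1549.682.
S* = Q* · H/(H+B) = 1549.682 × 9.75/80.65 ≈ 187.345.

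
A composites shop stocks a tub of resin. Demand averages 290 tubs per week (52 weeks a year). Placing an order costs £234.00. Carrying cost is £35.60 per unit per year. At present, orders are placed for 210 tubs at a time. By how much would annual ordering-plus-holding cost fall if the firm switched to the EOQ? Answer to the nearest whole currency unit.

Extra cost ≈ £4,691 per year

Annual demand D = 290 × 52 = 15,080.
EOQ = √(2DS/H) = √(2 × 15,080 × 234 / 35.6) ≈ 445.24.
Cost at Q* = (D/Q*)S + (Q*/2)H = √(2DSH) ≈ £15,850.71.
Cost at Q = 210: (15,080/210)×234 + (210/2)×35.6 = £16,803.43 + £3,738.00 = £20,541.43.
Excess = £20,541.43 − £15,850.71 = £4,690.72.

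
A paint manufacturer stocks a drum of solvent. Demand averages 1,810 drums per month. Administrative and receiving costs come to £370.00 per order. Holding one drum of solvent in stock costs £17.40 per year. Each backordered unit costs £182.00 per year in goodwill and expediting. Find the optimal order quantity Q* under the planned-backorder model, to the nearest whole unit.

Annual demand D = 1,810 × 12 = 21,720.
With planned backorders, Q* = √(2DS/H) · √((H+B)/B).
√(2DS/H) = √(2 × 21,720 × 370 / 17.4) = 961.106.
√((H+B)/B) = √((17.4+182)/182) = 1.0467.
Q* ≈ 1006.000.

Q* ≈ 1,006 drums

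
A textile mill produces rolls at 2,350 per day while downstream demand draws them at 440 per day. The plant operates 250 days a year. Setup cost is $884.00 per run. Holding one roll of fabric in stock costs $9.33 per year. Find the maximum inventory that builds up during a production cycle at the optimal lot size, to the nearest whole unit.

Annual demand D = 440 × 250 = 110,000.
Production build-up factor (1 − d/p) = 1 − 440/2,350 = 0.8128.
Q* = √(2DS / (H(1 − d/p))) = √(2 × 110,000 × 884 / (9.33 × 0.8128)).
= √(194,480,000 / 7.5831) ≈ 5064.236.
Maximum inventory = Q*(1 − d/p) = 5064.236 × 0.8128 ≈ 4116.038.

I_max ≈ 4,116 rolls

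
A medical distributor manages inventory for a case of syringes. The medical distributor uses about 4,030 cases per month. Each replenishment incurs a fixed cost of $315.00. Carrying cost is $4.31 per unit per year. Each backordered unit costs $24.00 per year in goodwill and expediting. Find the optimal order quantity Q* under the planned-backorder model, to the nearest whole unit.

Annual demand D = 4,030 × 12 = 48,360.
With planned backorders, Q* = √(2DS/H) · √((H+B)/B).
√(2DS/H) = √(2 × 48,360 × 315 / 4.31) = 2658.733.
√((H+B)/B) = √((4.31+24)/24) = 1.0861.
Q* ≈ 2887.614.

Q* ≈ 2,888 cases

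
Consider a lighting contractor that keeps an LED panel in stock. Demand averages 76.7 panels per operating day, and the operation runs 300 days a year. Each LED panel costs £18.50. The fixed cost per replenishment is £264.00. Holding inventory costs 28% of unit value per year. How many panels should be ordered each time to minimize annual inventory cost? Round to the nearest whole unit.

Annual demand D = 76.7 × 300 = 23,010.
Holding cost H = 0.28 × £18.50 = £5.1800 per unit per year.
EOQ = √(2DS / H) = √(2 × 23,010 × 264 / 5.18).
= √(12,149,280 / 5.18) = √2,345,420.8494 ≈ 1531.477.

Q* ≈ 1,531 panels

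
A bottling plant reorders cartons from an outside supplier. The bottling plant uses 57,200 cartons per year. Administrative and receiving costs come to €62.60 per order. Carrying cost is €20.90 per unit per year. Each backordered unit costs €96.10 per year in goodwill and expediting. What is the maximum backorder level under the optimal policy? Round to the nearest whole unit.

With planned backorders, Q* = √(2DS/H) · √((H+B)/B).
√(2DS/H) = √(2 × 57,200 × 62.6 / 20.9) = 585.365.
√((H+B)/B) = √((20.9+96.1)/96.1) = 1.1034.
Q* ≈ 645.890.
S* = Q* · H/(H+B) = 645.890 × 20.9/117 ≈ 115.377.

S* ≈ 115 cartons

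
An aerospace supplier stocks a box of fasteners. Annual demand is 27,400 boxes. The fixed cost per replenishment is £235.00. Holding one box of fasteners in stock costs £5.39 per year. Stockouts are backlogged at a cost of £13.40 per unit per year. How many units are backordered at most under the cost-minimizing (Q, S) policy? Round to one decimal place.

S* ≈ 525.1 boxes

With planned backorders, Q* = √(2DS/H) · √((H+B)/B).
√(2DS/H) = √(2 × 27,400 × 235 / 5.39) = 1545.716.
√((H+B)/B) = √((5.39+13.4)/13.4) = 1.1842.
Q* ≈ 1830.378.
S* = Q* · H/(H+B) = 1830.378 × 5.39/18.79 ≈ 525.053.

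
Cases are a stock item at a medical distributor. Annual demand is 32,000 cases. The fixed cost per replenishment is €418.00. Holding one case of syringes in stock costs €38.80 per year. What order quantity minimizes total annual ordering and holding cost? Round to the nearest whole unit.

EOQ = √(2DS / H) = √(2 × 32,000 × 418 / 38.8).
= √(26,752,000 / 38.8) = √689,484.5361 ≈ 830.352.

Q* ≈ 830 cases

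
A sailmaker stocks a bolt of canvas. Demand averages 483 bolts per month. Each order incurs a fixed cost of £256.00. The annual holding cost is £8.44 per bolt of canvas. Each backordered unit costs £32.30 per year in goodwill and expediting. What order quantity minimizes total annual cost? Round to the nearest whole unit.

Q* ≈ 666 bolts

Annual demand D = 483 × 12 = 5,796.
With planned backorders, Q* = √(2DS/H) · √((H+B)/B).
√(2DS/H) = √(2 × 5,796 × 256 / 8.44) = 592.963.
√((H+B)/B) = √((8.44+32.3)/32.3) = 1.1231.
Q* ≈ 665.943.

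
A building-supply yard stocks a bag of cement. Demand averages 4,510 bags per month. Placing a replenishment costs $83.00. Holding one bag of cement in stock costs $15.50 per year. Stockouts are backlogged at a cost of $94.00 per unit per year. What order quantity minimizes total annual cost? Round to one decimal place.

Annual demand D = 4,510 × 12 = 54,120.
With planned backorders, Q* = √(2DS/H) · √((H+B)/B).
√(2DS/H) = √(2 × 54,120 × 83 / 15.5) = 761.320.
√((H+B)/B) = √((15.5+94)/94) = 1.0793.
Q* ≈ 821.694.

Q* ≈ 821.7 bags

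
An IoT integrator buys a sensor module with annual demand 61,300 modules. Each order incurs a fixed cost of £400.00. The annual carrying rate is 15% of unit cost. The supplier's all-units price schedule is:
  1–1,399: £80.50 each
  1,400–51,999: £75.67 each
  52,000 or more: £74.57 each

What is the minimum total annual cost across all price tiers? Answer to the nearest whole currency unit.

TC* ≈ £4,662,164

Holding cost per unit per year at price C is H = 0.15·C.
For each price level, check whether its EOQ is feasible; otherwise the best quantity at that price is the breakpoint.
Tier 1 (£80.50): EOQ = 2015.3 exceeds tier's upper bound 1399, so this tier is dominated.
EOQ at £75.67 = 2078.6 (feasible in tier 2): TC = 61,300×£75.67 + (61,300/2078.6)×400 + (2078.6/2)×0.15×£75.67 = £4,662,163.98.
EOQ at £74.57 = 2093.9 < 52000, so use break Q=52000: TC = 61,300×£74.57 + (61,300/52000.0)×400 + (52000.0/2)×0.15×£74.57 = £4,862,435.54.
Lowest total cost among the candidates is at Q = 2078.6.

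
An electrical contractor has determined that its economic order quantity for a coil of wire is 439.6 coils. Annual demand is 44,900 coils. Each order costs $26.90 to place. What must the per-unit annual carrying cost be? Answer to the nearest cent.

The basic EOQ model gives Q* = √(2DS/H); rearrange for the unknown.
From Q* = √(2DS/H): H = 2DS / Q*² = 2 × 44,900 × 26.9 / 439.6² = 12.5001.

H ≈ $12.50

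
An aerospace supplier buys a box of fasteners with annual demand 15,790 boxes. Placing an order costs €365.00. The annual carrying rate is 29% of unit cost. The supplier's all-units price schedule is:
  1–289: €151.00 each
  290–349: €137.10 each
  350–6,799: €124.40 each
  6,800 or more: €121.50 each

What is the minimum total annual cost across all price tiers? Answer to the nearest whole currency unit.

Holding cost per unit per year at price C is H = 0.29·C.
For each price level, check whether its EOQ is feasible; otherwise the best quantity at that price is the breakpoint.
Tier 1 (€151.00): EOQ = 513.1 exceeds tier's upper bound 289, so this tier is dominated.
Tier 2 (€137.10): EOQ = 538.4 exceeds tier's upper bound 349, so this tier is dominated.
EOQ at €124.40 = 565.3 (feasible in tier 3): TC = 15,790×€124.40 + (15,790/565.3)×365 + (565.3/2)×0.29×€124.40 = €1,984,668.09.
EOQ at €121.50 = 572.0 < 6800, so use break Q=6800: TC = 15,790×€121.50 + (15,790/6800.0)×365 + (6800.0/2)×0.29×€121.50 = €2,039,131.55.
Lowest total cost among the candidates is at Q = 565.3.

TC* ≈ €1,984,668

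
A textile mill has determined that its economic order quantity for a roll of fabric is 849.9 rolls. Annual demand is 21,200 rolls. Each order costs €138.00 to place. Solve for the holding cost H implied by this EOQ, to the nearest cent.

H ≈ €8.10

Squaring Q* = √(2DS/H) gives Q*² = 2DS/H.
From Q* = √(2DS/H): H = 2DS / Q*² = 2 × 21,200 × 138 / 849.9² = 8.1005.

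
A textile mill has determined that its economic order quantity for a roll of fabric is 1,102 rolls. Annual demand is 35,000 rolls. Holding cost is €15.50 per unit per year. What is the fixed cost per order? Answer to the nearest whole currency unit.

Invert the EOQ relation Q*² = 2DS/H.
From Q* = √(2DS/H): S = Q*²H / (2D) = 1,102² × 15.5 / (2 × 35,000) = 268.9037.

S ≈ €269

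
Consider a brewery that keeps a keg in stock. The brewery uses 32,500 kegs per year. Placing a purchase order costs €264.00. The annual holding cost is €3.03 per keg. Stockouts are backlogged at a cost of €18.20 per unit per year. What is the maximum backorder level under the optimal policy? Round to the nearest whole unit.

S* ≈ 367 kegs

With planned backorders, Q* = √(2DS/H) · √((H+B)/B).
√(2DS/H) = √(2 × 32,500 × 264 / 3.03) = 2379.783.
√((H+B)/B) = √((3.03+18.2)/18.2) = 1.0800.
Q* ≈ 2570.257.
S* = Q* · H/(H+B) = 2570.257 × 3.03/21.23 ≈ 366.834.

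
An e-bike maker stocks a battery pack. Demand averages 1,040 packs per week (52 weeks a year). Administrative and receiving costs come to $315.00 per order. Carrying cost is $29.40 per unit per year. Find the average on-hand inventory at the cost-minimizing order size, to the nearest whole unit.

Annual demand D = 1,040 × 52 = 54,080.
Q* = √(2DS/H) = √(2 × 54,080 × 315 / 29.4) ≈ 1076.50.
Average inventory = Q*/2 ≈ 1076.50 / 2 = 538.251.

Average inventory ≈ 538 packs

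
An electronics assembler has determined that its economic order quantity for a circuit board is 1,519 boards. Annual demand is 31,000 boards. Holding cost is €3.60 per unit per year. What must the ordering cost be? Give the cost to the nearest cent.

Squaring Q* = √(2DS/H) gives Q*² = 2DS/H.
From Q* = √(2DS/H): S = Q*²H / (2D) = 1,519² × 3.6 / (2 × 31,000) = 133.9758.

S ≈ €133.98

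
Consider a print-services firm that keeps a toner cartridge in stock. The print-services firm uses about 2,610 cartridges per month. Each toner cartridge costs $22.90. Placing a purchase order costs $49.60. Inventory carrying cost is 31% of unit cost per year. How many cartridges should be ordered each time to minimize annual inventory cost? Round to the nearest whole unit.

Q* ≈ 662 cartridges

Annual demand D = 2,610 × 12 = 31,320.
Holding cost H = 0.31 × $22.90 = $7.0990 per unit per year.
EOQ = √(2DS / H) = √(2 × 31,320 × 49.6 / 7.099).
= √(3,106,944 / 7.099) = √437,659.3886 ≈ 661.558.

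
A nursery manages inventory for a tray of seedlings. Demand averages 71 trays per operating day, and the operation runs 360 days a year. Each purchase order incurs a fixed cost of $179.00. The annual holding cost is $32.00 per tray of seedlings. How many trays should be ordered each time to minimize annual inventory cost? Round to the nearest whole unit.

Annual demand D = 71 × 360 = 25,560.
EOQ = √(2DS / H) = √(2 × 25,560 × 179 / 32).
= √(9,150,480 / 32) = √285,952.5 ≈ 534.745.

Q* ≈ 535 trays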